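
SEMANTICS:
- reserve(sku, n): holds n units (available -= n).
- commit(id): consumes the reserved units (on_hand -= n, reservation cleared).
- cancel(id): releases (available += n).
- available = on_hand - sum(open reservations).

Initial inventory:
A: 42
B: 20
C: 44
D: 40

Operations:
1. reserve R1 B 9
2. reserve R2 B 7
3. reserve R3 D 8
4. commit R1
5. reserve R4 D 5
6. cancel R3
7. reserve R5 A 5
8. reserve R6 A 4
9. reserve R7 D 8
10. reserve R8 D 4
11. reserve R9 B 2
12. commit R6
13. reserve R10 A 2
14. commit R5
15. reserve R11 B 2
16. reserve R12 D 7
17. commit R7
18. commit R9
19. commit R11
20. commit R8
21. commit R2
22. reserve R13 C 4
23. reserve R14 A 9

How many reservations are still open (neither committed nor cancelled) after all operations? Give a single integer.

Step 1: reserve R1 B 9 -> on_hand[A=42 B=20 C=44 D=40] avail[A=42 B=11 C=44 D=40] open={R1}
Step 2: reserve R2 B 7 -> on_hand[A=42 B=20 C=44 D=40] avail[A=42 B=4 C=44 D=40] open={R1,R2}
Step 3: reserve R3 D 8 -> on_hand[A=42 B=20 C=44 D=40] avail[A=42 B=4 C=44 D=32] open={R1,R2,R3}
Step 4: commit R1 -> on_hand[A=42 B=11 C=44 D=40] avail[A=42 B=4 C=44 D=32] open={R2,R3}
Step 5: reserve R4 D 5 -> on_hand[A=42 B=11 C=44 D=40] avail[A=42 B=4 C=44 D=27] open={R2,R3,R4}
Step 6: cancel R3 -> on_hand[A=42 B=11 C=44 D=40] avail[A=42 B=4 C=44 D=35] open={R2,R4}
Step 7: reserve R5 A 5 -> on_hand[A=42 B=11 C=44 D=40] avail[A=37 B=4 C=44 D=35] open={R2,R4,R5}
Step 8: reserve R6 A 4 -> on_hand[A=42 B=11 C=44 D=40] avail[A=33 B=4 C=44 D=35] open={R2,R4,R5,R6}
Step 9: reserve R7 D 8 -> on_hand[A=42 B=11 C=44 D=40] avail[A=33 B=4 C=44 D=27] open={R2,R4,R5,R6,R7}
Step 10: reserve R8 D 4 -> on_hand[A=42 B=11 C=44 D=40] avail[A=33 B=4 C=44 D=23] open={R2,R4,R5,R6,R7,R8}
Step 11: reserve R9 B 2 -> on_hand[A=42 B=11 C=44 D=40] avail[A=33 B=2 C=44 D=23] open={R2,R4,R5,R6,R7,R8,R9}
Step 12: commit R6 -> on_hand[A=38 B=11 C=44 D=40] avail[A=33 B=2 C=44 D=23] open={R2,R4,R5,R7,R8,R9}
Step 13: reserve R10 A 2 -> on_hand[A=38 B=11 C=44 D=40] avail[A=31 B=2 C=44 D=23] open={R10,R2,R4,R5,R7,R8,R9}
Step 14: commit R5 -> on_hand[A=33 B=11 C=44 D=40] avail[A=31 B=2 C=44 D=23] open={R10,R2,R4,R7,R8,R9}
Step 15: reserve R11 B 2 -> on_hand[A=33 B=11 C=44 D=40] avail[A=31 B=0 C=44 D=23] open={R10,R11,R2,R4,R7,R8,R9}
Step 16: reserve R12 D 7 -> on_hand[A=33 B=11 C=44 D=40] avail[A=31 B=0 C=44 D=16] open={R10,R11,R12,R2,R4,R7,R8,R9}
Step 17: commit R7 -> on_hand[A=33 B=11 C=44 D=32] avail[A=31 B=0 C=44 D=16] open={R10,R11,R12,R2,R4,R8,R9}
Step 18: commit R9 -> on_hand[A=33 B=9 C=44 D=32] avail[A=31 B=0 C=44 D=16] open={R10,R11,R12,R2,R4,R8}
Step 19: commit R11 -> on_hand[A=33 B=7 C=44 D=32] avail[A=31 B=0 C=44 D=16] open={R10,R12,R2,R4,R8}
Step 20: commit R8 -> on_hand[A=33 B=7 C=44 D=28] avail[A=31 B=0 C=44 D=16] open={R10,R12,R2,R4}
Step 21: commit R2 -> on_hand[A=33 B=0 C=44 D=28] avail[A=31 B=0 C=44 D=16] open={R10,R12,R4}
Step 22: reserve R13 C 4 -> on_hand[A=33 B=0 C=44 D=28] avail[A=31 B=0 C=40 D=16] open={R10,R12,R13,R4}
Step 23: reserve R14 A 9 -> on_hand[A=33 B=0 C=44 D=28] avail[A=22 B=0 C=40 D=16] open={R10,R12,R13,R14,R4}
Open reservations: ['R10', 'R12', 'R13', 'R14', 'R4'] -> 5

Answer: 5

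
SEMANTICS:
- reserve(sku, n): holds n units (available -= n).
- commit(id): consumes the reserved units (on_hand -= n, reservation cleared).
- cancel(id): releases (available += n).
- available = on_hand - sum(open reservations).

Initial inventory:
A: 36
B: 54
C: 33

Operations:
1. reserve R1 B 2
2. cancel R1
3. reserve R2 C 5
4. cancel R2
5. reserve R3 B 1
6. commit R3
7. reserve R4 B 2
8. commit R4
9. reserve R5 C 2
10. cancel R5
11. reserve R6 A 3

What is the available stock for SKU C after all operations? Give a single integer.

Answer: 33

Derivation:
Step 1: reserve R1 B 2 -> on_hand[A=36 B=54 C=33] avail[A=36 B=52 C=33] open={R1}
Step 2: cancel R1 -> on_hand[A=36 B=54 C=33] avail[A=36 B=54 C=33] open={}
Step 3: reserve R2 C 5 -> on_hand[A=36 B=54 C=33] avail[A=36 B=54 C=28] open={R2}
Step 4: cancel R2 -> on_hand[A=36 B=54 C=33] avail[A=36 B=54 C=33] open={}
Step 5: reserve R3 B 1 -> on_hand[A=36 B=54 C=33] avail[A=36 B=53 C=33] open={R3}
Step 6: commit R3 -> on_hand[A=36 B=53 C=33] avail[A=36 B=53 C=33] open={}
Step 7: reserve R4 B 2 -> on_hand[A=36 B=53 C=33] avail[A=36 B=51 C=33] open={R4}
Step 8: commit R4 -> on_hand[A=36 B=51 C=33] avail[A=36 B=51 C=33] open={}
Step 9: reserve R5 C 2 -> on_hand[A=36 B=51 C=33] avail[A=36 B=51 C=31] open={R5}
Step 10: cancel R5 -> on_hand[A=36 B=51 C=33] avail[A=36 B=51 C=33] open={}
Step 11: reserve R6 A 3 -> on_hand[A=36 B=51 C=33] avail[A=33 B=51 C=33] open={R6}
Final available[C] = 33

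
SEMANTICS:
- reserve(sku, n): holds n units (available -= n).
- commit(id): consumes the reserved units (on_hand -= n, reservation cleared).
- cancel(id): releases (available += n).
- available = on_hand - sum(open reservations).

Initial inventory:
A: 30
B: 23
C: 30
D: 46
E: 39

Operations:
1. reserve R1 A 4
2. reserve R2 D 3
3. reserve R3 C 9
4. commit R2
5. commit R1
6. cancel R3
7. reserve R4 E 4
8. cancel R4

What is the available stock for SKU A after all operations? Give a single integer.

Answer: 26

Derivation:
Step 1: reserve R1 A 4 -> on_hand[A=30 B=23 C=30 D=46 E=39] avail[A=26 B=23 C=30 D=46 E=39] open={R1}
Step 2: reserve R2 D 3 -> on_hand[A=30 B=23 C=30 D=46 E=39] avail[A=26 B=23 C=30 D=43 E=39] open={R1,R2}
Step 3: reserve R3 C 9 -> on_hand[A=30 B=23 C=30 D=46 E=39] avail[A=26 B=23 C=21 D=43 E=39] open={R1,R2,R3}
Step 4: commit R2 -> on_hand[A=30 B=23 C=30 D=43 E=39] avail[A=26 B=23 C=21 D=43 E=39] open={R1,R3}
Step 5: commit R1 -> on_hand[A=26 B=23 C=30 D=43 E=39] avail[A=26 B=23 C=21 D=43 E=39] open={R3}
Step 6: cancel R3 -> on_hand[A=26 B=23 C=30 D=43 E=39] avail[A=26 B=23 C=30 D=43 E=39] open={}
Step 7: reserve R4 E 4 -> on_hand[A=26 B=23 C=30 D=43 E=39] avail[A=26 B=23 C=30 D=43 E=35] open={R4}
Step 8: cancel R4 -> on_hand[A=26 B=23 C=30 D=43 E=39] avail[A=26 B=23 C=30 D=43 E=39] open={}
Final available[A] = 26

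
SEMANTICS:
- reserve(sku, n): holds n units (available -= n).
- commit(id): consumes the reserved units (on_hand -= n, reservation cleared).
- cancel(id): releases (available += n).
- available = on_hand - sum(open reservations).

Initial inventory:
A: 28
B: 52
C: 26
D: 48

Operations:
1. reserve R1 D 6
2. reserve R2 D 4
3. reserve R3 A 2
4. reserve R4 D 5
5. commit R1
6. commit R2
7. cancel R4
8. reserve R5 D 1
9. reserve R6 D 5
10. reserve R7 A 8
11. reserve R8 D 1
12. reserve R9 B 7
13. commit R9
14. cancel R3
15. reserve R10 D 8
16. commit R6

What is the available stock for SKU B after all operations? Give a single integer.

Answer: 45

Derivation:
Step 1: reserve R1 D 6 -> on_hand[A=28 B=52 C=26 D=48] avail[A=28 B=52 C=26 D=42] open={R1}
Step 2: reserve R2 D 4 -> on_hand[A=28 B=52 C=26 D=48] avail[A=28 B=52 C=26 D=38] open={R1,R2}
Step 3: reserve R3 A 2 -> on_hand[A=28 B=52 C=26 D=48] avail[A=26 B=52 C=26 D=38] open={R1,R2,R3}
Step 4: reserve R4 D 5 -> on_hand[A=28 B=52 C=26 D=48] avail[A=26 B=52 C=26 D=33] open={R1,R2,R3,R4}
Step 5: commit R1 -> on_hand[A=28 B=52 C=26 D=42] avail[A=26 B=52 C=26 D=33] open={R2,R3,R4}
Step 6: commit R2 -> on_hand[A=28 B=52 C=26 D=38] avail[A=26 B=52 C=26 D=33] open={R3,R4}
Step 7: cancel R4 -> on_hand[A=28 B=52 C=26 D=38] avail[A=26 B=52 C=26 D=38] open={R3}
Step 8: reserve R5 D 1 -> on_hand[A=28 B=52 C=26 D=38] avail[A=26 B=52 C=26 D=37] open={R3,R5}
Step 9: reserve R6 D 5 -> on_hand[A=28 B=52 C=26 D=38] avail[A=26 B=52 C=26 D=32] open={R3,R5,R6}
Step 10: reserve R7 A 8 -> on_hand[A=28 B=52 C=26 D=38] avail[A=18 B=52 C=26 D=32] open={R3,R5,R6,R7}
Step 11: reserve R8 D 1 -> on_hand[A=28 B=52 C=26 D=38] avail[A=18 B=52 C=26 D=31] open={R3,R5,R6,R7,R8}
Step 12: reserve R9 B 7 -> on_hand[A=28 B=52 C=26 D=38] avail[A=18 B=45 C=26 D=31] open={R3,R5,R6,R7,R8,R9}
Step 13: commit R9 -> on_hand[A=28 B=45 C=26 D=38] avail[A=18 B=45 C=26 D=31] open={R3,R5,R6,R7,R8}
Step 14: cancel R3 -> on_hand[A=28 B=45 C=26 D=38] avail[A=20 B=45 C=26 D=31] open={R5,R6,R7,R8}
Step 15: reserve R10 D 8 -> on_hand[A=28 B=45 C=26 D=38] avail[A=20 B=45 C=26 D=23] open={R10,R5,R6,R7,R8}
Step 16: commit R6 -> on_hand[A=28 B=45 C=26 D=33] avail[A=20 B=45 C=26 D=23] open={R10,R5,R7,R8}
Final available[B] = 45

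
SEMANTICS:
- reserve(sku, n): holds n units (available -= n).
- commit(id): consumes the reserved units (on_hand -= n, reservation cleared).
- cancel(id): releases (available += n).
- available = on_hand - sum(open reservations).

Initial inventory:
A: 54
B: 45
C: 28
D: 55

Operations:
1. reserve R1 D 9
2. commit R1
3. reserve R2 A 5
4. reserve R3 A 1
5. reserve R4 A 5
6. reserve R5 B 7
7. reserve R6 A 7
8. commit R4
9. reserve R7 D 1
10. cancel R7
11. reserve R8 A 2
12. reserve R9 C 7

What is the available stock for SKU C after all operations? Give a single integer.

Answer: 21

Derivation:
Step 1: reserve R1 D 9 -> on_hand[A=54 B=45 C=28 D=55] avail[A=54 B=45 C=28 D=46] open={R1}
Step 2: commit R1 -> on_hand[A=54 B=45 C=28 D=46] avail[A=54 B=45 C=28 D=46] open={}
Step 3: reserve R2 A 5 -> on_hand[A=54 B=45 C=28 D=46] avail[A=49 B=45 C=28 D=46] open={R2}
Step 4: reserve R3 A 1 -> on_hand[A=54 B=45 C=28 D=46] avail[A=48 B=45 C=28 D=46] open={R2,R3}
Step 5: reserve R4 A 5 -> on_hand[A=54 B=45 C=28 D=46] avail[A=43 B=45 C=28 D=46] open={R2,R3,R4}
Step 6: reserve R5 B 7 -> on_hand[A=54 B=45 C=28 D=46] avail[A=43 B=38 C=28 D=46] open={R2,R3,R4,R5}
Step 7: reserve R6 A 7 -> on_hand[A=54 B=45 C=28 D=46] avail[A=36 B=38 C=28 D=46] open={R2,R3,R4,R5,R6}
Step 8: commit R4 -> on_hand[A=49 B=45 C=28 D=46] avail[A=36 B=38 C=28 D=46] open={R2,R3,R5,R6}
Step 9: reserve R7 D 1 -> on_hand[A=49 B=45 C=28 D=46] avail[A=36 B=38 C=28 D=45] open={R2,R3,R5,R6,R7}
Step 10: cancel R7 -> on_hand[A=49 B=45 C=28 D=46] avail[A=36 B=38 C=28 D=46] open={R2,R3,R5,R6}
Step 11: reserve R8 A 2 -> on_hand[A=49 B=45 C=28 D=46] avail[A=34 B=38 C=28 D=46] open={R2,R3,R5,R6,R8}
Step 12: reserve R9 C 7 -> on_hand[A=49 B=45 C=28 D=46] avail[A=34 B=38 C=21 D=46] open={R2,R3,R5,R6,R8,R9}
Final available[C] = 21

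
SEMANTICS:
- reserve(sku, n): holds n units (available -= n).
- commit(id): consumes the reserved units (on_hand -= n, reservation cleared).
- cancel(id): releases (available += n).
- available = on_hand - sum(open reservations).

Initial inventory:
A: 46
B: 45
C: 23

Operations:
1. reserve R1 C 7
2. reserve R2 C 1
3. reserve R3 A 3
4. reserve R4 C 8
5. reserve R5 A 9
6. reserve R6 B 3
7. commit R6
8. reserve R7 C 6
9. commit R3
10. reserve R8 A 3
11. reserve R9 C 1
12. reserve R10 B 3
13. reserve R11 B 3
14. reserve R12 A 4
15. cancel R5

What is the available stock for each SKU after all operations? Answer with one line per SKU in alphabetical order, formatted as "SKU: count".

Step 1: reserve R1 C 7 -> on_hand[A=46 B=45 C=23] avail[A=46 B=45 C=16] open={R1}
Step 2: reserve R2 C 1 -> on_hand[A=46 B=45 C=23] avail[A=46 B=45 C=15] open={R1,R2}
Step 3: reserve R3 A 3 -> on_hand[A=46 B=45 C=23] avail[A=43 B=45 C=15] open={R1,R2,R3}
Step 4: reserve R4 C 8 -> on_hand[A=46 B=45 C=23] avail[A=43 B=45 C=7] open={R1,R2,R3,R4}
Step 5: reserve R5 A 9 -> on_hand[A=46 B=45 C=23] avail[A=34 B=45 C=7] open={R1,R2,R3,R4,R5}
Step 6: reserve R6 B 3 -> on_hand[A=46 B=45 C=23] avail[A=34 B=42 C=7] open={R1,R2,R3,R4,R5,R6}
Step 7: commit R6 -> on_hand[A=46 B=42 C=23] avail[A=34 B=42 C=7] open={R1,R2,R3,R4,R5}
Step 8: reserve R7 C 6 -> on_hand[A=46 B=42 C=23] avail[A=34 B=42 C=1] open={R1,R2,R3,R4,R5,R7}
Step 9: commit R3 -> on_hand[A=43 B=42 C=23] avail[A=34 B=42 C=1] open={R1,R2,R4,R5,R7}
Step 10: reserve R8 A 3 -> on_hand[A=43 B=42 C=23] avail[A=31 B=42 C=1] open={R1,R2,R4,R5,R7,R8}
Step 11: reserve R9 C 1 -> on_hand[A=43 B=42 C=23] avail[A=31 B=42 C=0] open={R1,R2,R4,R5,R7,R8,R9}
Step 12: reserve R10 B 3 -> on_hand[A=43 B=42 C=23] avail[A=31 B=39 C=0] open={R1,R10,R2,R4,R5,R7,R8,R9}
Step 13: reserve R11 B 3 -> on_hand[A=43 B=42 C=23] avail[A=31 B=36 C=0] open={R1,R10,R11,R2,R4,R5,R7,R8,R9}
Step 14: reserve R12 A 4 -> on_hand[A=43 B=42 C=23] avail[A=27 B=36 C=0] open={R1,R10,R11,R12,R2,R4,R5,R7,R8,R9}
Step 15: cancel R5 -> on_hand[A=43 B=42 C=23] avail[A=36 B=36 C=0] open={R1,R10,R11,R12,R2,R4,R7,R8,R9}

Answer: A: 36
B: 36
C: 0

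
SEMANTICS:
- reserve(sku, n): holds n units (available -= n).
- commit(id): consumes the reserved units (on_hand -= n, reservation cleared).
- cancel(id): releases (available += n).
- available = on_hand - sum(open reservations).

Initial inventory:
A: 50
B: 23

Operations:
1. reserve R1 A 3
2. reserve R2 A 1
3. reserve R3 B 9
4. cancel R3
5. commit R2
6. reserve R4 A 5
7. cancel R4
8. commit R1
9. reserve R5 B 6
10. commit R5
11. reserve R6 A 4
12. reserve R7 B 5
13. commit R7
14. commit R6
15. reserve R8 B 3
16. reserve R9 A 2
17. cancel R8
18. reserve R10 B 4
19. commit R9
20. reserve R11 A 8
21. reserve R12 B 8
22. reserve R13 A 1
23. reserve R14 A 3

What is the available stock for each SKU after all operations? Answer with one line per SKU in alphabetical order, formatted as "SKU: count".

Answer: A: 28
B: 0

Derivation:
Step 1: reserve R1 A 3 -> on_hand[A=50 B=23] avail[A=47 B=23] open={R1}
Step 2: reserve R2 A 1 -> on_hand[A=50 B=23] avail[A=46 B=23] open={R1,R2}
Step 3: reserve R3 B 9 -> on_hand[A=50 B=23] avail[A=46 B=14] open={R1,R2,R3}
Step 4: cancel R3 -> on_hand[A=50 B=23] avail[A=46 B=23] open={R1,R2}
Step 5: commit R2 -> on_hand[A=49 B=23] avail[A=46 B=23] open={R1}
Step 6: reserve R4 A 5 -> on_hand[A=49 B=23] avail[A=41 B=23] open={R1,R4}
Step 7: cancel R4 -> on_hand[A=49 B=23] avail[A=46 B=23] open={R1}
Step 8: commit R1 -> on_hand[A=46 B=23] avail[A=46 B=23] open={}
Step 9: reserve R5 B 6 -> on_hand[A=46 B=23] avail[A=46 B=17] open={R5}
Step 10: commit R5 -> on_hand[A=46 B=17] avail[A=46 B=17] open={}
Step 11: reserve R6 A 4 -> on_hand[A=46 B=17] avail[A=42 B=17] open={R6}
Step 12: reserve R7 B 5 -> on_hand[A=46 B=17] avail[A=42 B=12] open={R6,R7}
Step 13: commit R7 -> on_hand[A=46 B=12] avail[A=42 B=12] open={R6}
Step 14: commit R6 -> on_hand[A=42 B=12] avail[A=42 B=12] open={}
Step 15: reserve R8 B 3 -> on_hand[A=42 B=12] avail[A=42 B=9] open={R8}
Step 16: reserve R9 A 2 -> on_hand[A=42 B=12] avail[A=40 B=9] open={R8,R9}
Step 17: cancel R8 -> on_hand[A=42 B=12] avail[A=40 B=12] open={R9}
Step 18: reserve R10 B 4 -> on_hand[A=42 B=12] avail[A=40 B=8] open={R10,R9}
Step 19: commit R9 -> on_hand[A=40 B=12] avail[A=40 B=8] open={R10}
Step 20: reserve R11 A 8 -> on_hand[A=40 B=12] avail[A=32 B=8] open={R10,R11}
Step 21: reserve R12 B 8 -> on_hand[A=40 B=12] avail[A=32 B=0] open={R10,R11,R12}
Step 22: reserve R13 A 1 -> on_hand[A=40 B=12] avail[A=31 B=0] open={R10,R11,R12,R13}
Step 23: reserve R14 A 3 -> on_hand[A=40 B=12] avail[A=28 B=0] open={R10,R11,R12,R13,R14}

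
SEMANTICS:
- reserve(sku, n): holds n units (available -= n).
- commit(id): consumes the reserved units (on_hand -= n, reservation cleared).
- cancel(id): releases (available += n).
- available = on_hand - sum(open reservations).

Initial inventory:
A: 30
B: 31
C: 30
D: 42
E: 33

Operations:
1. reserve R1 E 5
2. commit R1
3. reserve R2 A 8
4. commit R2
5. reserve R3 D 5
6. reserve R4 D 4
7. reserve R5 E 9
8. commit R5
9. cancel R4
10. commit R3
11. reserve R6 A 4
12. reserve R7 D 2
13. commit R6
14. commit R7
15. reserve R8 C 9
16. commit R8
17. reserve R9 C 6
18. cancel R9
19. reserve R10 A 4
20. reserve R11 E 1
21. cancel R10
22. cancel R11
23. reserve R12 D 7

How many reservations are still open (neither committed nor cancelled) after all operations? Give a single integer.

Step 1: reserve R1 E 5 -> on_hand[A=30 B=31 C=30 D=42 E=33] avail[A=30 B=31 C=30 D=42 E=28] open={R1}
Step 2: commit R1 -> on_hand[A=30 B=31 C=30 D=42 E=28] avail[A=30 B=31 C=30 D=42 E=28] open={}
Step 3: reserve R2 A 8 -> on_hand[A=30 B=31 C=30 D=42 E=28] avail[A=22 B=31 C=30 D=42 E=28] open={R2}
Step 4: commit R2 -> on_hand[A=22 B=31 C=30 D=42 E=28] avail[A=22 B=31 C=30 D=42 E=28] open={}
Step 5: reserve R3 D 5 -> on_hand[A=22 B=31 C=30 D=42 E=28] avail[A=22 B=31 C=30 D=37 E=28] open={R3}
Step 6: reserve R4 D 4 -> on_hand[A=22 B=31 C=30 D=42 E=28] avail[A=22 B=31 C=30 D=33 E=28] open={R3,R4}
Step 7: reserve R5 E 9 -> on_hand[A=22 B=31 C=30 D=42 E=28] avail[A=22 B=31 C=30 D=33 E=19] open={R3,R4,R5}
Step 8: commit R5 -> on_hand[A=22 B=31 C=30 D=42 E=19] avail[A=22 B=31 C=30 D=33 E=19] open={R3,R4}
Step 9: cancel R4 -> on_hand[A=22 B=31 C=30 D=42 E=19] avail[A=22 B=31 C=30 D=37 E=19] open={R3}
Step 10: commit R3 -> on_hand[A=22 B=31 C=30 D=37 E=19] avail[A=22 B=31 C=30 D=37 E=19] open={}
Step 11: reserve R6 A 4 -> on_hand[A=22 B=31 C=30 D=37 E=19] avail[A=18 B=31 C=30 D=37 E=19] open={R6}
Step 12: reserve R7 D 2 -> on_hand[A=22 B=31 C=30 D=37 E=19] avail[A=18 B=31 C=30 D=35 E=19] open={R6,R7}
Step 13: commit R6 -> on_hand[A=18 B=31 C=30 D=37 E=19] avail[A=18 B=31 C=30 D=35 E=19] open={R7}
Step 14: commit R7 -> on_hand[A=18 B=31 C=30 D=35 E=19] avail[A=18 B=31 C=30 D=35 E=19] open={}
Step 15: reserve R8 C 9 -> on_hand[A=18 B=31 C=30 D=35 E=19] avail[A=18 B=31 C=21 D=35 E=19] open={R8}
Step 16: commit R8 -> on_hand[A=18 B=31 C=21 D=35 E=19] avail[A=18 B=31 C=21 D=35 E=19] open={}
Step 17: reserve R9 C 6 -> on_hand[A=18 B=31 C=21 D=35 E=19] avail[A=18 B=31 C=15 D=35 E=19] open={R9}
Step 18: cancel R9 -> on_hand[A=18 B=31 C=21 D=35 E=19] avail[A=18 B=31 C=21 D=35 E=19] open={}
Step 19: reserve R10 A 4 -> on_hand[A=18 B=31 C=21 D=35 E=19] avail[A=14 B=31 C=21 D=35 E=19] open={R10}
Step 20: reserve R11 E 1 -> on_hand[A=18 B=31 C=21 D=35 E=19] avail[A=14 B=31 C=21 D=35 E=18] open={R10,R11}
Step 21: cancel R10 -> on_hand[A=18 B=31 C=21 D=35 E=19] avail[A=18 B=31 C=21 D=35 E=18] open={R11}
Step 22: cancel R11 -> on_hand[A=18 B=31 C=21 D=35 E=19] avail[A=18 B=31 C=21 D=35 E=19] open={}
Step 23: reserve R12 D 7 -> on_hand[A=18 B=31 C=21 D=35 E=19] avail[A=18 B=31 C=21 D=28 E=19] open={R12}
Open reservations: ['R12'] -> 1

Answer: 1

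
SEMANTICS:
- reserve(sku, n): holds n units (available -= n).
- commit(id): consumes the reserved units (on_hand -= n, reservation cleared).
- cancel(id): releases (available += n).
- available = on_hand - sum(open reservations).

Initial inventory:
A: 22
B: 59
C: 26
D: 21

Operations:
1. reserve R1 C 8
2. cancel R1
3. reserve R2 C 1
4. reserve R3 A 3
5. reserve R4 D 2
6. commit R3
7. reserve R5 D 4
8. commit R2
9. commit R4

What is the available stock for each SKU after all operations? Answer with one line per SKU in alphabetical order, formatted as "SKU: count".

Step 1: reserve R1 C 8 -> on_hand[A=22 B=59 C=26 D=21] avail[A=22 B=59 C=18 D=21] open={R1}
Step 2: cancel R1 -> on_hand[A=22 B=59 C=26 D=21] avail[A=22 B=59 C=26 D=21] open={}
Step 3: reserve R2 C 1 -> on_hand[A=22 B=59 C=26 D=21] avail[A=22 B=59 C=25 D=21] open={R2}
Step 4: reserve R3 A 3 -> on_hand[A=22 B=59 C=26 D=21] avail[A=19 B=59 C=25 D=21] open={R2,R3}
Step 5: reserve R4 D 2 -> on_hand[A=22 B=59 C=26 D=21] avail[A=19 B=59 C=25 D=19] open={R2,R3,R4}
Step 6: commit R3 -> on_hand[A=19 B=59 C=26 D=21] avail[A=19 B=59 C=25 D=19] open={R2,R4}
Step 7: reserve R5 D 4 -> on_hand[A=19 B=59 C=26 D=21] avail[A=19 B=59 C=25 D=15] open={R2,R4,R5}
Step 8: commit R2 -> on_hand[A=19 B=59 C=25 D=21] avail[A=19 B=59 C=25 D=15] open={R4,R5}
Step 9: commit R4 -> on_hand[A=19 B=59 C=25 D=19] avail[A=19 B=59 C=25 D=15] open={R5}

Answer: A: 19
B: 59
C: 25
D: 15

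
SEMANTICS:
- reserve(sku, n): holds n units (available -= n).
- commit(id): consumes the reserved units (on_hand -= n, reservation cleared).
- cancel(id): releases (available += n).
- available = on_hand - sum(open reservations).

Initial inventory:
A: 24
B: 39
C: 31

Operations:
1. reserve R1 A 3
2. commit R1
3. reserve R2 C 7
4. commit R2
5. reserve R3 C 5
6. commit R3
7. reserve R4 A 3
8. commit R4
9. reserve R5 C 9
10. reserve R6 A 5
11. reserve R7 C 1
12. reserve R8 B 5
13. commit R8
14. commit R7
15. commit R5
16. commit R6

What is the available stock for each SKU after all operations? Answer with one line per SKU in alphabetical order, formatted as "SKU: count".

Step 1: reserve R1 A 3 -> on_hand[A=24 B=39 C=31] avail[A=21 B=39 C=31] open={R1}
Step 2: commit R1 -> on_hand[A=21 B=39 C=31] avail[A=21 B=39 C=31] open={}
Step 3: reserve R2 C 7 -> on_hand[A=21 B=39 C=31] avail[A=21 B=39 C=24] open={R2}
Step 4: commit R2 -> on_hand[A=21 B=39 C=24] avail[A=21 B=39 C=24] open={}
Step 5: reserve R3 C 5 -> on_hand[A=21 B=39 C=24] avail[A=21 B=39 C=19] open={R3}
Step 6: commit R3 -> on_hand[A=21 B=39 C=19] avail[A=21 B=39 C=19] open={}
Step 7: reserve R4 A 3 -> on_hand[A=21 B=39 C=19] avail[A=18 B=39 C=19] open={R4}
Step 8: commit R4 -> on_hand[A=18 B=39 C=19] avail[A=18 B=39 C=19] open={}
Step 9: reserve R5 C 9 -> on_hand[A=18 B=39 C=19] avail[A=18 B=39 C=10] open={R5}
Step 10: reserve R6 A 5 -> on_hand[A=18 B=39 C=19] avail[A=13 B=39 C=10] open={R5,R6}
Step 11: reserve R7 C 1 -> on_hand[A=18 B=39 C=19] avail[A=13 B=39 C=9] open={R5,R6,R7}
Step 12: reserve R8 B 5 -> on_hand[A=18 B=39 C=19] avail[A=13 B=34 C=9] open={R5,R6,R7,R8}
Step 13: commit R8 -> on_hand[A=18 B=34 C=19] avail[A=13 B=34 C=9] open={R5,R6,R7}
Step 14: commit R7 -> on_hand[A=18 B=34 C=18] avail[A=13 B=34 C=9] open={R5,R6}
Step 15: commit R5 -> on_hand[A=18 B=34 C=9] avail[A=13 B=34 C=9] open={R6}
Step 16: commit R6 -> on_hand[A=13 B=34 C=9] avail[A=13 B=34 C=9] open={}

Answer: A: 13
B: 34
C: 9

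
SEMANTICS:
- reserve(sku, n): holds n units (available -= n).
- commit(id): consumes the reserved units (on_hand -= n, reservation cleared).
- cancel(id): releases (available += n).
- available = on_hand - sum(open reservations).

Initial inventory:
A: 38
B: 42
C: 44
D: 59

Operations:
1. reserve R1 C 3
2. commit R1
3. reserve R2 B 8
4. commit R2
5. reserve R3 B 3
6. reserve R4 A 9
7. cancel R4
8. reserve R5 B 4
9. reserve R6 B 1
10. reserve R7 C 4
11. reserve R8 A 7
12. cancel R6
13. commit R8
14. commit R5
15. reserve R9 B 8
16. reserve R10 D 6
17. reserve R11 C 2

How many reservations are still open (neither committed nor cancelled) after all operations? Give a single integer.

Step 1: reserve R1 C 3 -> on_hand[A=38 B=42 C=44 D=59] avail[A=38 B=42 C=41 D=59] open={R1}
Step 2: commit R1 -> on_hand[A=38 B=42 C=41 D=59] avail[A=38 B=42 C=41 D=59] open={}
Step 3: reserve R2 B 8 -> on_hand[A=38 B=42 C=41 D=59] avail[A=38 B=34 C=41 D=59] open={R2}
Step 4: commit R2 -> on_hand[A=38 B=34 C=41 D=59] avail[A=38 B=34 C=41 D=59] open={}
Step 5: reserve R3 B 3 -> on_hand[A=38 B=34 C=41 D=59] avail[A=38 B=31 C=41 D=59] open={R3}
Step 6: reserve R4 A 9 -> on_hand[A=38 B=34 C=41 D=59] avail[A=29 B=31 C=41 D=59] open={R3,R4}
Step 7: cancel R4 -> on_hand[A=38 B=34 C=41 D=59] avail[A=38 B=31 C=41 D=59] open={R3}
Step 8: reserve R5 B 4 -> on_hand[A=38 B=34 C=41 D=59] avail[A=38 B=27 C=41 D=59] open={R3,R5}
Step 9: reserve R6 B 1 -> on_hand[A=38 B=34 C=41 D=59] avail[A=38 B=26 C=41 D=59] open={R3,R5,R6}
Step 10: reserve R7 C 4 -> on_hand[A=38 B=34 C=41 D=59] avail[A=38 B=26 C=37 D=59] open={R3,R5,R6,R7}
Step 11: reserve R8 A 7 -> on_hand[A=38 B=34 C=41 D=59] avail[A=31 B=26 C=37 D=59] open={R3,R5,R6,R7,R8}
Step 12: cancel R6 -> on_hand[A=38 B=34 C=41 D=59] avail[A=31 B=27 C=37 D=59] open={R3,R5,R7,R8}
Step 13: commit R8 -> on_hand[A=31 B=34 C=41 D=59] avail[A=31 B=27 C=37 D=59] open={R3,R5,R7}
Step 14: commit R5 -> on_hand[A=31 B=30 C=41 D=59] avail[A=31 B=27 C=37 D=59] open={R3,R7}
Step 15: reserve R9 B 8 -> on_hand[A=31 B=30 C=41 D=59] avail[A=31 B=19 C=37 D=59] open={R3,R7,R9}
Step 16: reserve R10 D 6 -> on_hand[A=31 B=30 C=41 D=59] avail[A=31 B=19 C=37 D=53] open={R10,R3,R7,R9}
Step 17: reserve R11 C 2 -> on_hand[A=31 B=30 C=41 D=59] avail[A=31 B=19 C=35 D=53] open={R10,R11,R3,R7,R9}
Open reservations: ['R10', 'R11', 'R3', 'R7', 'R9'] -> 5

Answer: 5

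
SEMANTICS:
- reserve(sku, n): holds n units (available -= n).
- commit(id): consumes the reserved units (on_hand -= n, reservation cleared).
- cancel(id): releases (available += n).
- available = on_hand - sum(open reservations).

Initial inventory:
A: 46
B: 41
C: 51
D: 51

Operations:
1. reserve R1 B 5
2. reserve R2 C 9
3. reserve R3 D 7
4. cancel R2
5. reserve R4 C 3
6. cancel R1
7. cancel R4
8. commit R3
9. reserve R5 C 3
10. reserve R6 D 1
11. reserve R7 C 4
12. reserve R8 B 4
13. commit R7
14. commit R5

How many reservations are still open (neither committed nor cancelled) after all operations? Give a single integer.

Answer: 2

Derivation:
Step 1: reserve R1 B 5 -> on_hand[A=46 B=41 C=51 D=51] avail[A=46 B=36 C=51 D=51] open={R1}
Step 2: reserve R2 C 9 -> on_hand[A=46 B=41 C=51 D=51] avail[A=46 B=36 C=42 D=51] open={R1,R2}
Step 3: reserve R3 D 7 -> on_hand[A=46 B=41 C=51 D=51] avail[A=46 B=36 C=42 D=44] open={R1,R2,R3}
Step 4: cancel R2 -> on_hand[A=46 B=41 C=51 D=51] avail[A=46 B=36 C=51 D=44] open={R1,R3}
Step 5: reserve R4 C 3 -> on_hand[A=46 B=41 C=51 D=51] avail[A=46 B=36 C=48 D=44] open={R1,R3,R4}
Step 6: cancel R1 -> on_hand[A=46 B=41 C=51 D=51] avail[A=46 B=41 C=48 D=44] open={R3,R4}
Step 7: cancel R4 -> on_hand[A=46 B=41 C=51 D=51] avail[A=46 B=41 C=51 D=44] open={R3}
Step 8: commit R3 -> on_hand[A=46 B=41 C=51 D=44] avail[A=46 B=41 C=51 D=44] open={}
Step 9: reserve R5 C 3 -> on_hand[A=46 B=41 C=51 D=44] avail[A=46 B=41 C=48 D=44] open={R5}
Step 10: reserve R6 D 1 -> on_hand[A=46 B=41 C=51 D=44] avail[A=46 B=41 C=48 D=43] open={R5,R6}
Step 11: reserve R7 C 4 -> on_hand[A=46 B=41 C=51 D=44] avail[A=46 B=41 C=44 D=43] open={R5,R6,R7}
Step 12: reserve R8 B 4 -> on_hand[A=46 B=41 C=51 D=44] avail[A=46 B=37 C=44 D=43] open={R5,R6,R7,R8}
Step 13: commit R7 -> on_hand[A=46 B=41 C=47 D=44] avail[A=46 B=37 C=44 D=43] open={R5,R6,R8}
Step 14: commit R5 -> on_hand[A=46 B=41 C=44 D=44] avail[A=46 B=37 C=44 D=43] open={R6,R8}
Open reservations: ['R6', 'R8'] -> 2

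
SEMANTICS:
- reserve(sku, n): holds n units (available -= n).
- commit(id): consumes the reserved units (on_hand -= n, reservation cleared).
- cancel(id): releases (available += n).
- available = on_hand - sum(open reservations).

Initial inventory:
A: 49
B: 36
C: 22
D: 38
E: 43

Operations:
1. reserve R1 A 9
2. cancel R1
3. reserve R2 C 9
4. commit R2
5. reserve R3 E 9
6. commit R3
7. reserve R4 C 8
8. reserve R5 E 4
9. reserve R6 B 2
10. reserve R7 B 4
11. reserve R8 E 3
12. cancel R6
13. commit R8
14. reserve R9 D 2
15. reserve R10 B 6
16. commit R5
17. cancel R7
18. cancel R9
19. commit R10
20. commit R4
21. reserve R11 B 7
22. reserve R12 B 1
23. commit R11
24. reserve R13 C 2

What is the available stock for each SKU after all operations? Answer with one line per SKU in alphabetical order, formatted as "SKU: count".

Answer: A: 49
B: 22
C: 3
D: 38
E: 27

Derivation:
Step 1: reserve R1 A 9 -> on_hand[A=49 B=36 C=22 D=38 E=43] avail[A=40 B=36 C=22 D=38 E=43] open={R1}
Step 2: cancel R1 -> on_hand[A=49 B=36 C=22 D=38 E=43] avail[A=49 B=36 C=22 D=38 E=43] open={}
Step 3: reserve R2 C 9 -> on_hand[A=49 B=36 C=22 D=38 E=43] avail[A=49 B=36 C=13 D=38 E=43] open={R2}
Step 4: commit R2 -> on_hand[A=49 B=36 C=13 D=38 E=43] avail[A=49 B=36 C=13 D=38 E=43] open={}
Step 5: reserve R3 E 9 -> on_hand[A=49 B=36 C=13 D=38 E=43] avail[A=49 B=36 C=13 D=38 E=34] open={R3}
Step 6: commit R3 -> on_hand[A=49 B=36 C=13 D=38 E=34] avail[A=49 B=36 C=13 D=38 E=34] open={}
Step 7: reserve R4 C 8 -> on_hand[A=49 B=36 C=13 D=38 E=34] avail[A=49 B=36 C=5 D=38 E=34] open={R4}
Step 8: reserve R5 E 4 -> on_hand[A=49 B=36 C=13 D=38 E=34] avail[A=49 B=36 C=5 D=38 E=30] open={R4,R5}
Step 9: reserve R6 B 2 -> on_hand[A=49 B=36 C=13 D=38 E=34] avail[A=49 B=34 C=5 D=38 E=30] open={R4,R5,R6}
Step 10: reserve R7 B 4 -> on_hand[A=49 B=36 C=13 D=38 E=34] avail[A=49 B=30 C=5 D=38 E=30] open={R4,R5,R6,R7}
Step 11: reserve R8 E 3 -> on_hand[A=49 B=36 C=13 D=38 E=34] avail[A=49 B=30 C=5 D=38 E=27] open={R4,R5,R6,R7,R8}
Step 12: cancel R6 -> on_hand[A=49 B=36 C=13 D=38 E=34] avail[A=49 B=32 C=5 D=38 E=27] open={R4,R5,R7,R8}
Step 13: commit R8 -> on_hand[A=49 B=36 C=13 D=38 E=31] avail[A=49 B=32 C=5 D=38 E=27] open={R4,R5,R7}
Step 14: reserve R9 D 2 -> on_hand[A=49 B=36 C=13 D=38 E=31] avail[A=49 B=32 C=5 D=36 E=27] open={R4,R5,R7,R9}
Step 15: reserve R10 B 6 -> on_hand[A=49 B=36 C=13 D=38 E=31] avail[A=49 B=26 C=5 D=36 E=27] open={R10,R4,R5,R7,R9}
Step 16: commit R5 -> on_hand[A=49 B=36 C=13 D=38 E=27] avail[A=49 B=26 C=5 D=36 E=27] open={R10,R4,R7,R9}
Step 17: cancel R7 -> on_hand[A=49 B=36 C=13 D=38 E=27] avail[A=49 B=30 C=5 D=36 E=27] open={R10,R4,R9}
Step 18: cancel R9 -> on_hand[A=49 B=36 C=13 D=38 E=27] avail[A=49 B=30 C=5 D=38 E=27] open={R10,R4}
Step 19: commit R10 -> on_hand[A=49 B=30 C=13 D=38 E=27] avail[A=49 B=30 C=5 D=38 E=27] open={R4}
Step 20: commit R4 -> on_hand[A=49 B=30 C=5 D=38 E=27] avail[A=49 B=30 C=5 D=38 E=27] open={}
Step 21: reserve R11 B 7 -> on_hand[A=49 B=30 C=5 D=38 E=27] avail[A=49 B=23 C=5 D=38 E=27] open={R11}
Step 22: reserve R12 B 1 -> on_hand[A=49 B=30 C=5 D=38 E=27] avail[A=49 B=22 C=5 D=38 E=27] open={R11,R12}
Step 23: commit R11 -> on_hand[A=49 B=23 C=5 D=38 E=27] avail[A=49 B=22 C=5 D=38 E=27] open={R12}
Step 24: reserve R13 C 2 -> on_hand[A=49 B=23 C=5 D=38 E=27] avail[A=49 B=22 C=3 D=38 E=27] open={R12,R13}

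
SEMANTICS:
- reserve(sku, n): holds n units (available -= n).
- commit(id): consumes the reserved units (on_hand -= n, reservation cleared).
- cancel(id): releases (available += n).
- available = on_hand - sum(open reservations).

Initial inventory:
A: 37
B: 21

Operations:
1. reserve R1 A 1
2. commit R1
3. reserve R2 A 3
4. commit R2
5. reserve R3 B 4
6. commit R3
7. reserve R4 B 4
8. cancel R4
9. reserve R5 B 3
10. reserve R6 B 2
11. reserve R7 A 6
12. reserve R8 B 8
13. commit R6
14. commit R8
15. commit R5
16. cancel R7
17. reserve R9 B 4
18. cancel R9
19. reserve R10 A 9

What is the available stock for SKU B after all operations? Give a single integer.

Answer: 4

Derivation:
Step 1: reserve R1 A 1 -> on_hand[A=37 B=21] avail[A=36 B=21] open={R1}
Step 2: commit R1 -> on_hand[A=36 B=21] avail[A=36 B=21] open={}
Step 3: reserve R2 A 3 -> on_hand[A=36 B=21] avail[A=33 B=21] open={R2}
Step 4: commit R2 -> on_hand[A=33 B=21] avail[A=33 B=21] open={}
Step 5: reserve R3 B 4 -> on_hand[A=33 B=21] avail[A=33 B=17] open={R3}
Step 6: commit R3 -> on_hand[A=33 B=17] avail[A=33 B=17] open={}
Step 7: reserve R4 B 4 -> on_hand[A=33 B=17] avail[A=33 B=13] open={R4}
Step 8: cancel R4 -> on_hand[A=33 B=17] avail[A=33 B=17] open={}
Step 9: reserve R5 B 3 -> on_hand[A=33 B=17] avail[A=33 B=14] open={R5}
Step 10: reserve R6 B 2 -> on_hand[A=33 B=17] avail[A=33 B=12] open={R5,R6}
Step 11: reserve R7 A 6 -> on_hand[A=33 B=17] avail[A=27 B=12] open={R5,R6,R7}
Step 12: reserve R8 B 8 -> on_hand[A=33 B=17] avail[A=27 B=4] open={R5,R6,R7,R8}
Step 13: commit R6 -> on_hand[A=33 B=15] avail[A=27 B=4] open={R5,R7,R8}
Step 14: commit R8 -> on_hand[A=33 B=7] avail[A=27 B=4] open={R5,R7}
Step 15: commit R5 -> on_hand[A=33 B=4] avail[A=27 B=4] open={R7}
Step 16: cancel R7 -> on_hand[A=33 B=4] avail[A=33 B=4] open={}
Step 17: reserve R9 B 4 -> on_hand[A=33 B=4] avail[A=33 B=0] open={R9}
Step 18: cancel R9 -> on_hand[A=33 B=4] avail[A=33 B=4] open={}
Step 19: reserve R10 A 9 -> on_hand[A=33 B=4] avail[A=24 B=4] open={R10}
Final available[B] = 4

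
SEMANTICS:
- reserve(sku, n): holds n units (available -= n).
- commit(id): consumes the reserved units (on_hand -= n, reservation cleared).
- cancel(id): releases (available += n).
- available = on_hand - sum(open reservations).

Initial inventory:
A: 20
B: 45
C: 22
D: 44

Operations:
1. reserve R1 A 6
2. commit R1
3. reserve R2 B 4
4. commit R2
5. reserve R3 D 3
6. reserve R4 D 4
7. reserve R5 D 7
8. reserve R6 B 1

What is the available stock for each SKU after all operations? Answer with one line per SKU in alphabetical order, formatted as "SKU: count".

Step 1: reserve R1 A 6 -> on_hand[A=20 B=45 C=22 D=44] avail[A=14 B=45 C=22 D=44] open={R1}
Step 2: commit R1 -> on_hand[A=14 B=45 C=22 D=44] avail[A=14 B=45 C=22 D=44] open={}
Step 3: reserve R2 B 4 -> on_hand[A=14 B=45 C=22 D=44] avail[A=14 B=41 C=22 D=44] open={R2}
Step 4: commit R2 -> on_hand[A=14 B=41 C=22 D=44] avail[A=14 B=41 C=22 D=44] open={}
Step 5: reserve R3 D 3 -> on_hand[A=14 B=41 C=22 D=44] avail[A=14 B=41 C=22 D=41] open={R3}
Step 6: reserve R4 D 4 -> on_hand[A=14 B=41 C=22 D=44] avail[A=14 B=41 C=22 D=37] open={R3,R4}
Step 7: reserve R5 D 7 -> on_hand[A=14 B=41 C=22 D=44] avail[A=14 B=41 C=22 D=30] open={R3,R4,R5}
Step 8: reserve R6 B 1 -> on_hand[A=14 B=41 C=22 D=44] avail[A=14 B=40 C=22 D=30] open={R3,R4,R5,R6}

Answer: A: 14
B: 40
C: 22
D: 30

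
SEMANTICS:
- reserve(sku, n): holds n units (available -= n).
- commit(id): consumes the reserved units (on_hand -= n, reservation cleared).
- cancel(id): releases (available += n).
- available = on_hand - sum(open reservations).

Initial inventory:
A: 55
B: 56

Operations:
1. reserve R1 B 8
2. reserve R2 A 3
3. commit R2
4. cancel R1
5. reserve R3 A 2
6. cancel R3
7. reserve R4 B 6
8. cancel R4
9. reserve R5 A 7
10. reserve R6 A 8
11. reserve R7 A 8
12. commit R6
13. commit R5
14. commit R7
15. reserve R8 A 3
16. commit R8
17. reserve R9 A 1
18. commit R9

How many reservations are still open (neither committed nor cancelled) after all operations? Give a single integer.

Step 1: reserve R1 B 8 -> on_hand[A=55 B=56] avail[A=55 B=48] open={R1}
Step 2: reserve R2 A 3 -> on_hand[A=55 B=56] avail[A=52 B=48] open={R1,R2}
Step 3: commit R2 -> on_hand[A=52 B=56] avail[A=52 B=48] open={R1}
Step 4: cancel R1 -> on_hand[A=52 B=56] avail[A=52 B=56] open={}
Step 5: reserve R3 A 2 -> on_hand[A=52 B=56] avail[A=50 B=56] open={R3}
Step 6: cancel R3 -> on_hand[A=52 B=56] avail[A=52 B=56] open={}
Step 7: reserve R4 B 6 -> on_hand[A=52 B=56] avail[A=52 B=50] open={R4}
Step 8: cancel R4 -> on_hand[A=52 B=56] avail[A=52 B=56] open={}
Step 9: reserve R5 A 7 -> on_hand[A=52 B=56] avail[A=45 B=56] open={R5}
Step 10: reserve R6 A 8 -> on_hand[A=52 B=56] avail[A=37 B=56] open={R5,R6}
Step 11: reserve R7 A 8 -> on_hand[A=52 B=56] avail[A=29 B=56] open={R5,R6,R7}
Step 12: commit R6 -> on_hand[A=44 B=56] avail[A=29 B=56] open={R5,R7}
Step 13: commit R5 -> on_hand[A=37 B=56] avail[A=29 B=56] open={R7}
Step 14: commit R7 -> on_hand[A=29 B=56] avail[A=29 B=56] open={}
Step 15: reserve R8 A 3 -> on_hand[A=29 B=56] avail[A=26 B=56] open={R8}
Step 16: commit R8 -> on_hand[A=26 B=56] avail[A=26 B=56] open={}
Step 17: reserve R9 A 1 -> on_hand[A=26 B=56] avail[A=25 B=56] open={R9}
Step 18: commit R9 -> on_hand[A=25 B=56] avail[A=25 B=56] open={}
Open reservations: [] -> 0

Answer: 0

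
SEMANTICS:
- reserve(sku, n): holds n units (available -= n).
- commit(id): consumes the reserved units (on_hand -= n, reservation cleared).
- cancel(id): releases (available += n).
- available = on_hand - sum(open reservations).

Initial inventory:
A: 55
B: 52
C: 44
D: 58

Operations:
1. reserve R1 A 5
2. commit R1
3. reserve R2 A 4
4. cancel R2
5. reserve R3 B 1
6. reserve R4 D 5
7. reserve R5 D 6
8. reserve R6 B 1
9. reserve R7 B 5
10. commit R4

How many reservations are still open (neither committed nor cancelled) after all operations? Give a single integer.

Answer: 4

Derivation:
Step 1: reserve R1 A 5 -> on_hand[A=55 B=52 C=44 D=58] avail[A=50 B=52 C=44 D=58] open={R1}
Step 2: commit R1 -> on_hand[A=50 B=52 C=44 D=58] avail[A=50 B=52 C=44 D=58] open={}
Step 3: reserve R2 A 4 -> on_hand[A=50 B=52 C=44 D=58] avail[A=46 B=52 C=44 D=58] open={R2}
Step 4: cancel R2 -> on_hand[A=50 B=52 C=44 D=58] avail[A=50 B=52 C=44 D=58] open={}
Step 5: reserve R3 B 1 -> on_hand[A=50 B=52 C=44 D=58] avail[A=50 B=51 C=44 D=58] open={R3}
Step 6: reserve R4 D 5 -> on_hand[A=50 B=52 C=44 D=58] avail[A=50 B=51 C=44 D=53] open={R3,R4}
Step 7: reserve R5 D 6 -> on_hand[A=50 B=52 C=44 D=58] avail[A=50 B=51 C=44 D=47] open={R3,R4,R5}
Step 8: reserve R6 B 1 -> on_hand[A=50 B=52 C=44 D=58] avail[A=50 B=50 C=44 D=47] open={R3,R4,R5,R6}
Step 9: reserve R7 B 5 -> on_hand[A=50 B=52 C=44 D=58] avail[A=50 B=45 C=44 D=47] open={R3,R4,R5,R6,R7}
Step 10: commit R4 -> on_hand[A=50 B=52 C=44 D=53] avail[A=50 B=45 C=44 D=47] open={R3,R5,R6,R7}
Open reservations: ['R3', 'R5', 'R6', 'R7'] -> 4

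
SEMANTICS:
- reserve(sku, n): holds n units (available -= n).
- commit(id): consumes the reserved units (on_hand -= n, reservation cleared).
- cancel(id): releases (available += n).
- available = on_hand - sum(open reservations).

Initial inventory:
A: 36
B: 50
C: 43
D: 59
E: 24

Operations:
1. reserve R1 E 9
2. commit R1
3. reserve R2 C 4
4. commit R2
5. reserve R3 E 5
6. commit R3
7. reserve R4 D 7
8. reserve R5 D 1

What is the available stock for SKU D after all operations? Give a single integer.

Answer: 51

Derivation:
Step 1: reserve R1 E 9 -> on_hand[A=36 B=50 C=43 D=59 E=24] avail[A=36 B=50 C=43 D=59 E=15] open={R1}
Step 2: commit R1 -> on_hand[A=36 B=50 C=43 D=59 E=15] avail[A=36 B=50 C=43 D=59 E=15] open={}
Step 3: reserve R2 C 4 -> on_hand[A=36 B=50 C=43 D=59 E=15] avail[A=36 B=50 C=39 D=59 E=15] open={R2}
Step 4: commit R2 -> on_hand[A=36 B=50 C=39 D=59 E=15] avail[A=36 B=50 C=39 D=59 E=15] open={}
Step 5: reserve R3 E 5 -> on_hand[A=36 B=50 C=39 D=59 E=15] avail[A=36 B=50 C=39 D=59 E=10] open={R3}
Step 6: commit R3 -> on_hand[A=36 B=50 C=39 D=59 E=10] avail[A=36 B=50 C=39 D=59 E=10] open={}
Step 7: reserve R4 D 7 -> on_hand[A=36 B=50 C=39 D=59 E=10] avail[A=36 B=50 C=39 D=52 E=10] open={R4}
Step 8: reserve R5 D 1 -> on_hand[A=36 B=50 C=39 D=59 E=10] avail[A=36 B=50 C=39 D=51 E=10] open={R4,R5}
Final available[D] = 51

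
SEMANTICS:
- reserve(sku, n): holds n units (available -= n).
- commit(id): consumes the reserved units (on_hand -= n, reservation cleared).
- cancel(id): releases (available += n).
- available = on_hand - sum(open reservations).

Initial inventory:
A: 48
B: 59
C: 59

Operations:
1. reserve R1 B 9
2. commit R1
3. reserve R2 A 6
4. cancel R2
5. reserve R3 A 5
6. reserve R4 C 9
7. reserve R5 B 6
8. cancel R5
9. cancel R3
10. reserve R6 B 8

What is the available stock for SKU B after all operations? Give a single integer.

Answer: 42

Derivation:
Step 1: reserve R1 B 9 -> on_hand[A=48 B=59 C=59] avail[A=48 B=50 C=59] open={R1}
Step 2: commit R1 -> on_hand[A=48 B=50 C=59] avail[A=48 B=50 C=59] open={}
Step 3: reserve R2 A 6 -> on_hand[A=48 B=50 C=59] avail[A=42 B=50 C=59] open={R2}
Step 4: cancel R2 -> on_hand[A=48 B=50 C=59] avail[A=48 B=50 C=59] open={}
Step 5: reserve R3 A 5 -> on_hand[A=48 B=50 C=59] avail[A=43 B=50 C=59] open={R3}
Step 6: reserve R4 C 9 -> on_hand[A=48 B=50 C=59] avail[A=43 B=50 C=50] open={R3,R4}
Step 7: reserve R5 B 6 -> on_hand[A=48 B=50 C=59] avail[A=43 B=44 C=50] open={R3,R4,R5}
Step 8: cancel R5 -> on_hand[A=48 B=50 C=59] avail[A=43 B=50 C=50] open={R3,R4}
Step 9: cancel R3 -> on_hand[A=48 B=50 C=59] avail[A=48 B=50 C=50] open={R4}
Step 10: reserve R6 B 8 -> on_hand[A=48 B=50 C=59] avail[A=48 B=42 C=50] open={R4,R6}
Final available[B] = 42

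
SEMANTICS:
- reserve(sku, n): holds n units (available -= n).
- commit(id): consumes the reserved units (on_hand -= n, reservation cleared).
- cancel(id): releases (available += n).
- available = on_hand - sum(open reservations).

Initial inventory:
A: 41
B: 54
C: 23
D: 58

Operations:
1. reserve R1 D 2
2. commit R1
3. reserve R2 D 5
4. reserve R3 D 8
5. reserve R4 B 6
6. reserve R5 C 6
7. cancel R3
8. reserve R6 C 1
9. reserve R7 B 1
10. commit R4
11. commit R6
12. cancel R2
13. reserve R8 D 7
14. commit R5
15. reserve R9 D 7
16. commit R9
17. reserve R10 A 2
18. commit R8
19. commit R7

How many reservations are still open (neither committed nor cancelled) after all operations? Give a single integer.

Answer: 1

Derivation:
Step 1: reserve R1 D 2 -> on_hand[A=41 B=54 C=23 D=58] avail[A=41 B=54 C=23 D=56] open={R1}
Step 2: commit R1 -> on_hand[A=41 B=54 C=23 D=56] avail[A=41 B=54 C=23 D=56] open={}
Step 3: reserve R2 D 5 -> on_hand[A=41 B=54 C=23 D=56] avail[A=41 B=54 C=23 D=51] open={R2}
Step 4: reserve R3 D 8 -> on_hand[A=41 B=54 C=23 D=56] avail[A=41 B=54 C=23 D=43] open={R2,R3}
Step 5: reserve R4 B 6 -> on_hand[A=41 B=54 C=23 D=56] avail[A=41 B=48 C=23 D=43] open={R2,R3,R4}
Step 6: reserve R5 C 6 -> on_hand[A=41 B=54 C=23 D=56] avail[A=41 B=48 C=17 D=43] open={R2,R3,R4,R5}
Step 7: cancel R3 -> on_hand[A=41 B=54 C=23 D=56] avail[A=41 B=48 C=17 D=51] open={R2,R4,R5}
Step 8: reserve R6 C 1 -> on_hand[A=41 B=54 C=23 D=56] avail[A=41 B=48 C=16 D=51] open={R2,R4,R5,R6}
Step 9: reserve R7 B 1 -> on_hand[A=41 B=54 C=23 D=56] avail[A=41 B=47 C=16 D=51] open={R2,R4,R5,R6,R7}
Step 10: commit R4 -> on_hand[A=41 B=48 C=23 D=56] avail[A=41 B=47 C=16 D=51] open={R2,R5,R6,R7}
Step 11: commit R6 -> on_hand[A=41 B=48 C=22 D=56] avail[A=41 B=47 C=16 D=51] open={R2,R5,R7}
Step 12: cancel R2 -> on_hand[A=41 B=48 C=22 D=56] avail[A=41 B=47 C=16 D=56] open={R5,R7}
Step 13: reserve R8 D 7 -> on_hand[A=41 B=48 C=22 D=56] avail[A=41 B=47 C=16 D=49] open={R5,R7,R8}
Step 14: commit R5 -> on_hand[A=41 B=48 C=16 D=56] avail[A=41 B=47 C=16 D=49] open={R7,R8}
Step 15: reserve R9 D 7 -> on_hand[A=41 B=48 C=16 D=56] avail[A=41 B=47 C=16 D=42] open={R7,R8,R9}
Step 16: commit R9 -> on_hand[A=41 B=48 C=16 D=49] avail[A=41 B=47 C=16 D=42] open={R7,R8}
Step 17: reserve R10 A 2 -> on_hand[A=41 B=48 C=16 D=49] avail[A=39 B=47 C=16 D=42] open={R10,R7,R8}
Step 18: commit R8 -> on_hand[A=41 B=48 C=16 D=42] avail[A=39 B=47 C=16 D=42] open={R10,R7}
Step 19: commit R7 -> on_hand[A=41 B=47 C=16 D=42] avail[A=39 B=47 C=16 D=42] open={R10}
Open reservations: ['R10'] -> 1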